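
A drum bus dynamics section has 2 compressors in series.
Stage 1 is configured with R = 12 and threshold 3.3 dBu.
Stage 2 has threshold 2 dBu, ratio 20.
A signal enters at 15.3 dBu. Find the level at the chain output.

Stage 1: 15.3 dBu is 12 dB over 3.3 dBu; at 12:1 that becomes 1 dB over, giving 4.3 dBu.
Stage 2: 4.3 dBu is 2.3 dB over 2 dBu; at 20:1 that becomes 0.115 dB over, giving 2.115 dBu.

2.115 dBu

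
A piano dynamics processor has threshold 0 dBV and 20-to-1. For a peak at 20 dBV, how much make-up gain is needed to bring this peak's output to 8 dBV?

Without make-up, output = threshold + overshoot/20 = 0 + 1 = 1 dBV.
Gap to target: 7 dB.

7 dB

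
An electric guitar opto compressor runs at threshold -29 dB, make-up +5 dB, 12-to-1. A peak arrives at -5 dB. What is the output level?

-5 dB sits 24 dB over threshold.
The 24 dB excess becomes 2 dB after 12:1 reduction.
So the level is -29 + 2 = -27 dB; make-up adds 5 dB, giving -22 dB.

-22 dB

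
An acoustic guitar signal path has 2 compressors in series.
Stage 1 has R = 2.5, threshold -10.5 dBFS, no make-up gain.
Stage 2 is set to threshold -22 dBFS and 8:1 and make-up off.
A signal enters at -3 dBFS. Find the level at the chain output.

-20.1875 dBFS

Stage 1: -3 dBFS is 7.5 dB over -10.5 dBFS; at 2.5:1 that becomes 3 dB over, giving -7.5 dBFS.
Stage 2: -7.5 dBFS is 14.5 dB over -22 dBFS; at 8:1 that becomes 1.8125 dB over, giving -20.1875 dBFS.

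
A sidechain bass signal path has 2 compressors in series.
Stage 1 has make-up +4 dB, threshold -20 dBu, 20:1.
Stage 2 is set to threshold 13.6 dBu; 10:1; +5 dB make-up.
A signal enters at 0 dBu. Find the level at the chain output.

Stage 1: 0 dBu is 20 dB over -20 dBu; at 20:1 that becomes 1 dB over, giving -19 dBu; +4 dB make-up → -15 dBu.
Stage 2: -15 dBu ≤ 13.6 dBu, so stage 2 doesn't engage; make-up brings it to -10 dBu.

-10 dBu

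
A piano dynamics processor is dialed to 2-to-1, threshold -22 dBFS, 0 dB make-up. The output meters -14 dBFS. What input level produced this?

-6 dBFS

The compressed level sits -14 − (-22) = 8 dB over threshold.
Undo the ratio: input overshoot = 8 × 2 = 16 dB, giving input = -6 dBFS.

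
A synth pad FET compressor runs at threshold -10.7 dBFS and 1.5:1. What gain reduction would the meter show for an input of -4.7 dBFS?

2 dB

-4.7 dBFS exceeds the threshold by 6 dB.
After 1.5:1 compression the overshoot becomes 6/1.5 = 4 dB.
GR = overshoot in − overshoot out = 6 − 4 = 2 dB.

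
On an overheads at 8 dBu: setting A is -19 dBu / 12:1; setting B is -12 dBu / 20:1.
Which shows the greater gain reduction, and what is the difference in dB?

A: overshoot 27 dB → output overshoot 2.25 dB → GR 24.75 dB.
B: overshoot 20 dB → output overshoot 1 dB → GR 19 dB.
A applies 5.75 dB more gain reduction.

A, by 5.75 dB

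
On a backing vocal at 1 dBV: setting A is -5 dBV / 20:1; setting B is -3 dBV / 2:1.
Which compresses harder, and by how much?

A, by 3.7 dB

A: 6 dB over, compressed to 0.3 dB over, so 5.7 dB of GR.
B: 4 dB over, compressed to 2 dB over, so 2 dB of GR.
A reduces 3.7 dB more.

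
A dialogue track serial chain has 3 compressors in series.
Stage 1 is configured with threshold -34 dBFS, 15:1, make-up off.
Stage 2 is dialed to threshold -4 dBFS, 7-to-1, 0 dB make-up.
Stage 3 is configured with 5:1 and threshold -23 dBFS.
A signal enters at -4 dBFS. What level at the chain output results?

-32 dBFS

Stage 1: overshoot 30 dB → 30/15 = 2 dB → -32 dBFS.
Stage 2: -32 dBFS ≤ -4 dBFS, so stage 2 doesn't engage; output -32 dBFS.
Stage 3: -32 dBFS is at or below the -23 dBFS threshold — no compression; output -32 dBFS.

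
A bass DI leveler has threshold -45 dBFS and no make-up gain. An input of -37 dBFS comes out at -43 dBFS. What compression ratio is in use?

Input overshoot = -37 − (-45) = 8 dB; output overshoot = -43 − (-45) = 2 dB.
Ratio = 8 / 2 = 4.

4:1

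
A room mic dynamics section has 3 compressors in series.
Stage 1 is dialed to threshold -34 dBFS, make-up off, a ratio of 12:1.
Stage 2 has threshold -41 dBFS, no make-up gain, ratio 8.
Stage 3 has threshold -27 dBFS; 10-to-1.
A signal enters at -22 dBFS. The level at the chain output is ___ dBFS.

Stage 1: -22 dBFS is 12 dB over -34 dBFS; at 12:1 that becomes 1 dB over, giving -33 dBFS.
Stage 2: 8 dB above -41 dBFS, reduced 8:1 to 1 dB above → -40 dBFS.
Stage 3: -40 dBFS ≤ -27 dBFS, so stage 3 doesn't engage; output -40 dBFS.

-40 dBFS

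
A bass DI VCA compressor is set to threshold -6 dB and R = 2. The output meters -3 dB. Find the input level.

The compressed level sits -3 − (-6) = 3 dB over threshold.
Input overshoot = R × output overshoot = 6 dB → input = -6 + 6 = 0 dB.

0 dB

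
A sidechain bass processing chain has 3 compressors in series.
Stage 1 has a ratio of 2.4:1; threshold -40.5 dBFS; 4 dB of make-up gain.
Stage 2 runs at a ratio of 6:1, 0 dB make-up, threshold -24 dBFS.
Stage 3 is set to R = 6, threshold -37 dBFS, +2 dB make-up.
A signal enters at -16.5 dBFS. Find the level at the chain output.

-33.25 dBFS

Stage 1: -16.5 dBFS is 24 dB over -40.5 dBFS; at 2.4:1 that becomes 10 dB over, giving -30.5 dBFS; +4 dB make-up → -26.5 dBFS.
Stage 2: below threshold (-26.5 ≤ -24); passes unchanged; output -26.5 dBFS.
Stage 3: -26.5 dBFS is 10.5 dB over -37 dBFS; at 6:1 that becomes 1.75 dB over, giving -35.25 dBFS; +2 dB make-up → -33.25 dBFS.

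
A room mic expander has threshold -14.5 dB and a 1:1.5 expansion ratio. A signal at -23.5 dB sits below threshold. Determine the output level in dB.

Below threshold, a 1:1.5 expander applies gain = (1.5−1)×(T − x) of attenuation.
(1.5−1) × 9 = 4.5 dB, so output = -23.5 − 4.5 = -28 dB.

-28 dB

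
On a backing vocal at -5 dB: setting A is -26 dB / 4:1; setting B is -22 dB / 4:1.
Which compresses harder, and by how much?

A, by 3 dB

A: GR = 21 − 21/4 = 15.75 dB.
B: GR = 17 − 17/4 = 12.75 dB.
Difference: 3 dB in favour of A.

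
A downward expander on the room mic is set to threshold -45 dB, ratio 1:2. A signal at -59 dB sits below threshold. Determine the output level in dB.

Below threshold, a 1:2 expander applies gain = (2−1)×(T − x) of attenuation.
(2−1) × 14 = 14 dB, so output = -59 − 14 = -73 dB.

-73 dB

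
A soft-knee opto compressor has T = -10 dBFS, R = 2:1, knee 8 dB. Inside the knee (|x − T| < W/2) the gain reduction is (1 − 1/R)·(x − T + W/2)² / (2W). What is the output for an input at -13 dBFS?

x − T + W/2 = -13 − (-10) + 4 = 1.
GR = (1 − 1/2) × 1² / 16 = 0.5 × 1 / 16 = 0.03125 dB.
Output = -13 − 0.03125 = -13.03125 dBFS.

-13.03125 dBFS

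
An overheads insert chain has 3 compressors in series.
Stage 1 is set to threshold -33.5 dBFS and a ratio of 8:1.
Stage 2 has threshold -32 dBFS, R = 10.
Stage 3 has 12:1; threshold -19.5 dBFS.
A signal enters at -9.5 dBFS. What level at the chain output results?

Stage 1: overshoot 24 dB → 24/8 = 3 dB → -30.5 dBFS.
Stage 2: 1.5 dB above -32 dBFS, reduced 10:1 to 0.15 dB above → -31.85 dBFS.
Stage 3: -31.85 dBFS is at or below the -19.5 dBFS threshold — no compression; output -31.85 dBFS.

-31.85 dBFS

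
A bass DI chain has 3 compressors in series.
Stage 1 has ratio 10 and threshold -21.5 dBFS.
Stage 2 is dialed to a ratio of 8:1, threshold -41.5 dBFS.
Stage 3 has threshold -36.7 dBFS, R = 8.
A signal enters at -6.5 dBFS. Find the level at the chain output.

-38.8125 dBFS

Stage 1: overshoot 15 dB → 15/10 = 1.5 dB → -20 dBFS.
Stage 2: overshoot 21.5 dB → 21.5/8 = 2.6875 dB → -38.8125 dBFS.
Stage 3: below threshold (-38.8125 ≤ -36.7); passes unchanged; output -38.8125 dBFS.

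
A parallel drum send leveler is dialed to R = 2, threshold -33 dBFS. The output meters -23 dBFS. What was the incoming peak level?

-13 dBFS

The compressed level sits -23 − (-33) = 10 dB over threshold.
Undo the ratio: input overshoot = 10 × 2 = 20 dB, giving input = -13 dBFS.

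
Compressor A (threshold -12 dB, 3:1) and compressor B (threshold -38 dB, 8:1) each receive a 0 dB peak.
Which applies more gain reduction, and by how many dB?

B, by 25.25 dB

A: GR = 12 − 12/3 = 8 dB.
B: GR = 38 − 38/8 = 33.25 dB.
B reduces 25.25 dB more.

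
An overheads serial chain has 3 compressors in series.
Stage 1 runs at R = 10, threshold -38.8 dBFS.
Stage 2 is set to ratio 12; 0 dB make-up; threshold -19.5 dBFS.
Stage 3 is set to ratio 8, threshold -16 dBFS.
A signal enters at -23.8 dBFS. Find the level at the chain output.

-37.3 dBFS

Stage 1: overshoot 15 dB → 15/10 = 1.5 dB → -37.3 dBFS.
Stage 2: -37.3 dBFS ≤ -19.5 dBFS, so stage 2 doesn't engage; output -37.3 dBFS.
Stage 3: -37.3 dBFS is at or below the -16 dBFS threshold — no compression; output -37.3 dBFS.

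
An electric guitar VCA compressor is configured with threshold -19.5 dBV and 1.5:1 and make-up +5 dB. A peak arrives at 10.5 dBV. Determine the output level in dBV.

5.5 dBV

Overshoot: 10.5 − (-19.5) = 30 dB.
The 30 dB excess becomes 20 dB after 1.5:1 reduction.
Output = -19.5 + 20 = 0.5 dBV; make-up adds 5 dB, giving 5.5 dBV.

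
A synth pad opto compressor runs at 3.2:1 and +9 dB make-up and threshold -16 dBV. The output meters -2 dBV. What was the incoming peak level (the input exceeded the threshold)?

0 dBV

Stripping the +9 dB make-up gives -11 dBV at the gain stage.
Post-compression overshoot = -11 − (-16) = 5 dB.
Undo the ratio: input overshoot = 5 × 3.2 = 16 dB, giving input = 0 dBV.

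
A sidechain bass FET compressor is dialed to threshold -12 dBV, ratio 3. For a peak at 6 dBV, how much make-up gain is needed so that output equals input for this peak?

12 dB

Without make-up, output = threshold + overshoot/3 = -12 + 6 = -6 dBV.
Gap to target: 12 dB.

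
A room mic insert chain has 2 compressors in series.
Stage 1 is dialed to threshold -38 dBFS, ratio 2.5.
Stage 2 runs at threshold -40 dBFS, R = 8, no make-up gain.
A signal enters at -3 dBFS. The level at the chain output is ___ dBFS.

Stage 1: 35 dB above -38 dBFS, reduced 2.5:1 to 14 dB above → -24 dBFS.
Stage 2: overshoot 16 dB → 16/8 = 2 dB → -38 dBFS.

-38 dBFS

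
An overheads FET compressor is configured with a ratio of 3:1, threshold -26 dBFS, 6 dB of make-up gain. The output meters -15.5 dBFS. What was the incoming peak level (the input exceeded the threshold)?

-12.5 dBFS

Before make-up, the level was -15.5 − 6 = -21.5 dBFS.
The compressed level sits -21.5 − (-26) = 4.5 dB over threshold.
Before 3:1 compression the overshoot was 4.5 × 3 = 13.5 dB, so input = -26 + 13.5 = -12.5 dBFS.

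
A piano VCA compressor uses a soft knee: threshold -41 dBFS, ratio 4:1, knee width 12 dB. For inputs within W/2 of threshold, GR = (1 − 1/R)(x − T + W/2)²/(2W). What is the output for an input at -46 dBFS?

-46.03125 dBFS

x − T + W/2 = -46 − (-41) + 6 = 1.
GR = (1 − 1/4) × 1² / 24 = 0.75 × 1 / 24 = 0.03125 dB.
Output = -46 − 0.03125 = -46.03125 dBFS.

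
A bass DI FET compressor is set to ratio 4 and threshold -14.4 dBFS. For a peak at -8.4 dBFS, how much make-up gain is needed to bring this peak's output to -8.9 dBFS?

4 dB

Without make-up, output = threshold + overshoot/4 = -14.4 + 1.5 = -12.9 dBFS.
Gap to target: 4 dB.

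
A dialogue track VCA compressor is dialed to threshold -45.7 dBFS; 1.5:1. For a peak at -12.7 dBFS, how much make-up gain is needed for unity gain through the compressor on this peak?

11 dB

Without make-up, output = threshold + overshoot/1.5 = -45.7 + 22 = -23.7 dBFS.
Gap to target: 11 dB.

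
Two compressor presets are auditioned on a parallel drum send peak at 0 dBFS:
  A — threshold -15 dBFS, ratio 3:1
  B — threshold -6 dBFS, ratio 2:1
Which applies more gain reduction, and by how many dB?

A, by 7 dB

A: overshoot 15 dB → output overshoot 5 dB → GR 10 dB.
B: overshoot 6 dB → output overshoot 3 dB → GR 3 dB.
Difference: 7 dB in favour of A.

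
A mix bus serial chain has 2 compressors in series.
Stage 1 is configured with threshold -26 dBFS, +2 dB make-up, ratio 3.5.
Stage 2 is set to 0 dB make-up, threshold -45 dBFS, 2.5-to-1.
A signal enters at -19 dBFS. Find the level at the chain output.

Stage 1: -19 dBFS is 7 dB over -26 dBFS; at 3.5:1 that becomes 2 dB over, giving -24 dBFS; +2 dB make-up → -22 dBFS.
Stage 2: overshoot 23 dB → 23/2.5 = 9.2 dB → -35.8 dBFS.

-35.8 dBFS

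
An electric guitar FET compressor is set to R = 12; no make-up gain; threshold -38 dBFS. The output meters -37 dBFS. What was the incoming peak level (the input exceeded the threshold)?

The compressed level sits -37 − (-38) = 1 dB over threshold.
Input overshoot = R × output overshoot = 12 dB → input = -38 + 12 = -26 dBFS.

-26 dBFS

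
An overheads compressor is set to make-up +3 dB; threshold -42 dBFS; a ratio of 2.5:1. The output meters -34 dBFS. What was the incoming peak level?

Remove make-up: -34 − 3 = -37 dBFS.
Post-compression overshoot = -37 − (-42) = 5 dB.
Input overshoot = R × output overshoot = 12.5 dB → input = -42 + 12.5 = -29.5 dBFS.

-29.5 dBFS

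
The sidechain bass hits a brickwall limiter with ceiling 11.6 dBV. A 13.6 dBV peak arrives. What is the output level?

11.6 dBV

At ∞:1, everything above 11.6 dBV is held at the ceiling.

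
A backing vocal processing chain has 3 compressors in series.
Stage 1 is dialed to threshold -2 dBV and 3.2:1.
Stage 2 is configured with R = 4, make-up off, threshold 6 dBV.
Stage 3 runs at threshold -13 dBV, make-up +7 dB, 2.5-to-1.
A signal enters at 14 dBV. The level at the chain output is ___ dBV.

Stage 1: 16 dB above -2 dBV, reduced 3.2:1 to 5 dB above → 3 dBV.
Stage 2: 3 dBV ≤ 6 dBV, so stage 2 doesn't engage; output 3 dBV.
Stage 3: 3 dBV is 16 dB over -13 dBV; at 2.5:1 that becomes 6.4 dB over, giving -6.6 dBV; +7 dB make-up → 0.4 dBV.

0.4 dBV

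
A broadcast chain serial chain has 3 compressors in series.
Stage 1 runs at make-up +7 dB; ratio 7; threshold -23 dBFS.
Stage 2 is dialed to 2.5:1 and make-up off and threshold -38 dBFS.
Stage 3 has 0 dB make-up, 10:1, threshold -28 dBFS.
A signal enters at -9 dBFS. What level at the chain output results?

-28.4 dBFS

Stage 1: overshoot 14 dB → 14/7 = 2 dB → -21 dBFS; +7 dB make-up → -14 dBFS.
Stage 2: 24 dB above -38 dBFS, reduced 2.5:1 to 9.6 dB above → -28.4 dBFS.
Stage 3: below threshold (-28.4 ≤ -28); passes unchanged; output -28.4 dBFS.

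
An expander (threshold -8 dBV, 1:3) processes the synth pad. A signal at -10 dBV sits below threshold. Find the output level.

-14 dBV

The input is 2 dB below the -8 dBV threshold.
A 1:3 expander multiplies undershoot by 3: 2 × 3 = 6 dB below threshold.
Output = -8 − 6 = -14 dBV.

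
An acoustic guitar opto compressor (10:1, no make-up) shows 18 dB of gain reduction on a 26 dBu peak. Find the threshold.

6 dBu

Let T be the threshold. Output overshoot = (input overshoot)/R, so 8 − T = (26 − T)/10.
10·(8 − T) = 26 − T → 9·T = 80 − 26 = 54.
T = 54/9 = 6 dBu.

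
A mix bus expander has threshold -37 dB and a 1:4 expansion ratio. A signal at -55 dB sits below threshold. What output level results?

The input is 18 dB below the -37 dB threshold.
A 1:4 expander multiplies undershoot by 4: 18 × 4 = 72 dB below threshold.
Output = -37 − 72 = -109 dB.

-109 dB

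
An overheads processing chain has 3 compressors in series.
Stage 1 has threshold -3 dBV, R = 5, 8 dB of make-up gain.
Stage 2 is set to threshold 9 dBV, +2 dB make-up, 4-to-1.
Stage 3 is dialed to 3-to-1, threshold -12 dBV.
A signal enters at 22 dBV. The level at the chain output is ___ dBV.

-4.25 dBV

Stage 1: overshoot 25 dB → 25/5 = 5 dB → 2 dBV; +8 dB make-up → 10 dBV.
Stage 2: overshoot 1 dB → 1/4 = 0.25 dB → 9.25 dBV; +2 dB make-up → 11.25 dBV.
Stage 3: 23.25 dB above -12 dBV, reduced 3:1 to 7.75 dB above → -4.25 dBV.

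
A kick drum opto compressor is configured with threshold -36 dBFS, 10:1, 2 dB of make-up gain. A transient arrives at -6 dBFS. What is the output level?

-31 dBFS

The input is 30 dB above the -36 dBFS threshold.
At 10:1 the overshoot is divided by 10, leaving 3 dB above threshold.
That puts the output at -33 dBFS; make-up adds 2 dB, giving -31 dBFS.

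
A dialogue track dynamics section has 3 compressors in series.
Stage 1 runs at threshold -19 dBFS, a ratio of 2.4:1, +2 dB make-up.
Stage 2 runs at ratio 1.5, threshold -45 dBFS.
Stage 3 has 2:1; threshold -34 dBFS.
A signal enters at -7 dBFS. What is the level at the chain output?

Stage 1: -7 dBFS is 12 dB over -19 dBFS; at 2.4:1 that becomes 5 dB over, giving -14 dBFS; +2 dB make-up → -12 dBFS.
Stage 2: 33 dB above -45 dBFS, reduced 1.5:1 to 22 dB above → -23 dBFS.
Stage 3: overshoot 11 dB → 11/2 = 5.5 dB → -28.5 dBFS.

-28.5 dBFS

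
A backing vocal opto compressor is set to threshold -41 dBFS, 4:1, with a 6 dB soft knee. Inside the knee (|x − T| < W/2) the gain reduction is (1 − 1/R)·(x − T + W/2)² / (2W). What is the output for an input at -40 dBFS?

x − T + W/2 = -40 − (-41) + 3 = 4.
GR = (1 − 1/4) × 4² / 12 = 0.75 × 16 / 12 = 1 dB.
Output = -40 − 1 = -41 dBFS.

-41 dBFS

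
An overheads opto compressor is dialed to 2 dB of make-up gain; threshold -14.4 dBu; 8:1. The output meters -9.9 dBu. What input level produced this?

5.6 dBu

Remove make-up: -9.9 − 2 = -11.9 dBu.
That's 2.5 dB above the -14.4 dBu threshold.
Input overshoot = R × output overshoot = 20 dB → input = -14.4 + 20 = 5.6 dBu.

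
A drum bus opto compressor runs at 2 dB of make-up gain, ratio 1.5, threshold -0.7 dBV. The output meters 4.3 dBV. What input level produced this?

Stripping the +2 dB make-up gives 2.3 dBV at the gain stage.
That's 3 dB above the -0.7 dBV threshold.
Before 1.5:1 compression the overshoot was 3 × 1.5 = 4.5 dB, so input = -0.7 + 4.5 = 3.8 dBV.

3.8 dBV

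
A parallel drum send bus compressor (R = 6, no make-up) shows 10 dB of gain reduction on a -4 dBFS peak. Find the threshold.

Gain reduction = -4 − (-14) = 10 dB; output overshoot = GR / (R − 1) = 10 / 5 = 2 dB.
Threshold = output − output overshoot = -14 − 2 = -16 dBFS.

-16 dBFS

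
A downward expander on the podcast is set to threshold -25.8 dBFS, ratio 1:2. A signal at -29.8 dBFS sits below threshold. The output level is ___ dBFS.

Undershoot = (-25.8) − (-29.8) = 4 dB.
At 1:2, that expands to 8 dB under threshold.
Output = -25.8 − 8 = -33.8 dBFS.

-33.8 dBFS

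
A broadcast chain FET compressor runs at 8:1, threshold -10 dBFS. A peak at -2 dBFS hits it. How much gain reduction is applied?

The signal is 8 dB above threshold.
At 8:1, output sits 8/8 = 1 dB above threshold.
Gain reduction = 8 − 1 = 7 dB.

7 dB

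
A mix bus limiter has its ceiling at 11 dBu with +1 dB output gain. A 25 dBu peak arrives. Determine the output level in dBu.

A brickwall limiter is an ∞:1 compressor: any input above the ceiling is clamped to 11 dBu.
Output gain then adds 1 dB: 11 + 1 = 12 dBu.

12 dBu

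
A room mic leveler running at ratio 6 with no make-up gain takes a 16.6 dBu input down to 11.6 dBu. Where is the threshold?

10.6 dBu

Input is 6 dB above T (since output overshoot × R = input overshoot: (11.6 − T)·6 = 16.6 − T gives T = 10.6 dBu).
Check: 10.6 + (16.6 − 10.6)/6 = 10.6 + 1 = 11.6 dBu. ✓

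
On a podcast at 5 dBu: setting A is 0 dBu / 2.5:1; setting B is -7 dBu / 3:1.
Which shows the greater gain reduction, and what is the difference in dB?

A: GR = 5 − 5/2.5 = 3 dB.
B: GR = 12 − 12/3 = 8 dB.
Difference: 5 dB in favour of B.

B, by 5 dB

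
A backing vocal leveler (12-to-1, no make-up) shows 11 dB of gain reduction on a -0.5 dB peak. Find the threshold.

-12.5 dB

Gain reduction = -0.5 − (-11.5) = 11 dB; output overshoot = GR / (R − 1) = 11 / 11 = 1 dB.
Threshold = output − output overshoot = -11.5 − 1 = -12.5 dB.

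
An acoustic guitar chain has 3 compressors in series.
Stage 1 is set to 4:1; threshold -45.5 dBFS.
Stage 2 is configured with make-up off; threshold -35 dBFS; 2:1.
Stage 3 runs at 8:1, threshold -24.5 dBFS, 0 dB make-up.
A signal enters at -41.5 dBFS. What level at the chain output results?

-44.5 dBFS

Stage 1: -41.5 dBFS is 4 dB over -45.5 dBFS; at 4:1 that becomes 1 dB over, giving -44.5 dBFS.
Stage 2: -44.5 dBFS is at or below the -35 dBFS threshold — no compression; output -44.5 dBFS.
Stage 3: -44.5 dBFS ≤ -24.5 dBFS, so stage 3 doesn't engage; output -44.5 dBFS.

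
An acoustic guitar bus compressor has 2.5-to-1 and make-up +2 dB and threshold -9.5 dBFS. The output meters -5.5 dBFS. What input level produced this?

-4.5 dBFS

Before make-up, the level was -5.5 − 2 = -7.5 dBFS.
The compressed level sits -7.5 − (-9.5) = 2 dB over threshold.
Undo the ratio: input overshoot = 2 × 2.5 = 5 dB, giving input = -4.5 dBFS.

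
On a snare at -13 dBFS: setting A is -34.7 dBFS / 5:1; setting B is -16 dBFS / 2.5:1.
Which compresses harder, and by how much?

A: 21.7 dB over, compressed to 4.34 dB over, so 17.36 dB of GR.
B: 3 dB over, compressed to 1.2 dB over, so 1.8 dB of GR.
A reduces 15.56 dB more.

A, by 15.56 dB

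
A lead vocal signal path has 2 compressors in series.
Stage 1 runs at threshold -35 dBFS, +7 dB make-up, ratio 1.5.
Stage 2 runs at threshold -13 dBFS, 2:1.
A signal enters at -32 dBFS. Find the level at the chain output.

-26 dBFS

Stage 1: 3 dB above -35 dBFS, reduced 1.5:1 to 2 dB above → -33 dBFS; +7 dB make-up → -26 dBFS.
Stage 2: below threshold (-26 ≤ -13); passes unchanged; output -26 dBFS.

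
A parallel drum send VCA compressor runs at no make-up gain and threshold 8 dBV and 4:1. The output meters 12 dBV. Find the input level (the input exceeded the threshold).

The compressed level sits 12 − 8 = 4 dB over threshold.
Before 4:1 compression the overshoot was 4 × 4 = 16 dB, so input = 8 + 16 = 24 dBV.

24 dBV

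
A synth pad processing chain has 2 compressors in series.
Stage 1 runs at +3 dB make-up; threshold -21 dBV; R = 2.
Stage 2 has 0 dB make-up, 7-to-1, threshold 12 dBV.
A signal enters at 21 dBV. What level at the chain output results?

Stage 1: 21 dBV is 42 dB over -21 dBV; at 2:1 that becomes 21 dB over, giving 0 dBV; +3 dB make-up → 3 dBV.
Stage 2: below threshold (3 ≤ 12); passes unchanged; output 3 dBV.

3 dBV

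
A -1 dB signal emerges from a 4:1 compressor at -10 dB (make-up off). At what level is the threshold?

-13 dB

Gain reduction = -1 − (-10) = 9 dB; output overshoot = GR / (R − 1) = 9 / 3 = 3 dB.
Threshold = output − output overshoot = -10 − 3 = -13 dB.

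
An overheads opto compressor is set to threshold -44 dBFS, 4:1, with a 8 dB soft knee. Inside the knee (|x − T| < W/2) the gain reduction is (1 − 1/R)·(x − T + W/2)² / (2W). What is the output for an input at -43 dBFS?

-44.171875 dBFS

x − T + W/2 = -43 − (-44) + 4 = 5.
GR = (1 − 1/4) × 5² / 16 = 0.75 × 25 / 16 = 1.171875 dB.
Output = -43 − 1.171875 = -44.171875 dBFS.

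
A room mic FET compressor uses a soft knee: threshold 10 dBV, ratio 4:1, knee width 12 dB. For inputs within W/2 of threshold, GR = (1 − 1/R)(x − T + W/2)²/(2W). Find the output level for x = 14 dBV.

x − T + W/2 = 14 − 10 + 6 = 10.
GR = (1 − 1/4) × 10² / 24 = 0.75 × 100 / 24 = 3.125 dB.
Output = 14 − 3.125 = 10.875 dBV.

10.875 dBV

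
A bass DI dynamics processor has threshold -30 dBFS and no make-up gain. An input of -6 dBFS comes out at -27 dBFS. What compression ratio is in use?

Input overshoot = -6 − (-30) = 24 dB; output overshoot = -27 − (-30) = 3 dB.
Ratio = 24 / 3 = 8.

8:1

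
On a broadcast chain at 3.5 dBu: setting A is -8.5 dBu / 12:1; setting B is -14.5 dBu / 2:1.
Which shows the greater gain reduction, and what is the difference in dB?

A: GR = 12 − 12/12 = 11 dB.
B: GR = 18 − 18/2 = 9 dB.
A reduces 2 dB more.

A, by 2 dB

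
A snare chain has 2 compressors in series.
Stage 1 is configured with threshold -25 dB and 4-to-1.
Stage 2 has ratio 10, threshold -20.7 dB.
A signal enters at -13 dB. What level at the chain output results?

-22 dB

Stage 1: 12 dB above -25 dB, reduced 4:1 to 3 dB above → -22 dB.
Stage 2: -22 dB ≤ -20.7 dB, so stage 2 doesn't engage; output -22 dB.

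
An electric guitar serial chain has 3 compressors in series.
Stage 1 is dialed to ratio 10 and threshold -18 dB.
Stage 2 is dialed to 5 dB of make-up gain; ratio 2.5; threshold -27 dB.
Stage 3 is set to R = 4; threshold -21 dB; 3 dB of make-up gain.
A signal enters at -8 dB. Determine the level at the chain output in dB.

-17.25 dB

Stage 1: 10 dB above -18 dB, reduced 10:1 to 1 dB above → -17 dB.
Stage 2: overshoot 10 dB → 10/2.5 = 4 dB → -23 dB; +5 dB make-up → -18 dB.
Stage 3: 3 dB above -21 dB, reduced 4:1 to 0.75 dB above → -20.25 dB; +3 dB make-up → -17.25 dB.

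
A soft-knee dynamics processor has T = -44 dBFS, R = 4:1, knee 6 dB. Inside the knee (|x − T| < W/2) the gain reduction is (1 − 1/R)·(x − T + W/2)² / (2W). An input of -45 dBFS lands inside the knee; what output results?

x − T + W/2 = -45 − (-44) + 3 = 2.
GR = (1 − 1/4) × 2² / 12 = 0.75 × 4 / 12 = 0.25 dB.
Output = -45 − 0.25 = -45.25 dBFS.

-45.25 dBFS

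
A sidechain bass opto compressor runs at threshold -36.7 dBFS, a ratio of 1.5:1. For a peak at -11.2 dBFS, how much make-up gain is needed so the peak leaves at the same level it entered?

Overshoot 25.5 dB → 25.5/1.5 = 17 dB after compression, so the compressed level is -36.7 + 17 = -19.7 dBFS.
Make-up = target − compressed = -11.2 − (-19.7) = 8.5 dB.

8.5 dB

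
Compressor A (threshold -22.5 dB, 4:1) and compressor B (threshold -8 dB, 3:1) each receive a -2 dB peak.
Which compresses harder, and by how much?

A: GR = 20.5 − 20.5/4 = 15.375 dB.
B: GR = 6 − 6/3 = 4 dB.
Difference: 11.375 dB in favour of A.

A, by 11.375 dB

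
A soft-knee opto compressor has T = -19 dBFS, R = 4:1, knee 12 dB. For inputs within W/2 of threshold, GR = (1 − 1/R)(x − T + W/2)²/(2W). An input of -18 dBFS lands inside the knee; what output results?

x − T + W/2 = -18 − (-19) + 6 = 7.
GR = (1 − 1/4) × 7² / 24 = 0.75 × 49 / 24 = 1.53125 dB.
Output = -18 − 1.53125 = -19.53125 dBFS.

-19.53125 dBFS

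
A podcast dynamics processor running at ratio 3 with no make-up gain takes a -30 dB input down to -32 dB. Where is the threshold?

-33 dB

Let T be the threshold. Output overshoot = (input overshoot)/R, so -32 − T = (-30 − T)/3.
3·(-32 − T) = -30 − T → 2·T = -96 − (-30) = -66.
T = -66/2 = -33 dB.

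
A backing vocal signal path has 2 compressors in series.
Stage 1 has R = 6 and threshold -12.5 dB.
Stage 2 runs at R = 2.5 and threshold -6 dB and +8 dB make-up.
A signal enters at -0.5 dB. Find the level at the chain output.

Stage 1: overshoot 12 dB → 12/6 = 2 dB → -10.5 dB.
Stage 2: below threshold (-10.5 ≤ -6); passes unchanged; make-up brings it to -2.5 dB.

-2.5 dB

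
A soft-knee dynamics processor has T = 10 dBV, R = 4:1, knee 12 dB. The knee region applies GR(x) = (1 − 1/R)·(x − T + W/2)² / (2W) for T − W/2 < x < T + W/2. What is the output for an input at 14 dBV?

10.875 dBV

x − T + W/2 = 14 − 10 + 6 = 10.
GR = (1 − 1/4) × 10² / 24 = 0.75 × 100 / 24 = 3.125 dB.
Output = 14 − 3.125 = 10.875 dBV.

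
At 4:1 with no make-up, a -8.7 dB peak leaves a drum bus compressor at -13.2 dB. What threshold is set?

Input is 6 dB above T (since output overshoot × R = input overshoot: (-13.2 − T)·4 = -8.7 − T gives T = -14.7 dB).
Check: -14.7 + (-8.7 − (-14.7))/4 = -14.7 + 1.5 = -13.2 dB. ✓

-14.7 dB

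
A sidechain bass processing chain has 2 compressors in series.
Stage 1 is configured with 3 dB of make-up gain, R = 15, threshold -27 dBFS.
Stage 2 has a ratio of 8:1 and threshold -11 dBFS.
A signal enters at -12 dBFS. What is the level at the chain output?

-23 dBFS

Stage 1: -12 dBFS is 15 dB over -27 dBFS; at 15:1 that becomes 1 dB over, giving -26 dBFS; +3 dB make-up → -23 dBFS.
Stage 2: below threshold (-23 ≤ -11); passes unchanged; output -23 dBFS.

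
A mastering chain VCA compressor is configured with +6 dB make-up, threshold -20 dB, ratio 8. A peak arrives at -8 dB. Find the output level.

Overshoot: -8 − (-20) = 12 dB.
8:1 compression reduces that to 12/8 = 1.5 dB over.
That puts the output at -18.5 dB; make-up adds 6 dB, giving -12.5 dB.

-12.5 dB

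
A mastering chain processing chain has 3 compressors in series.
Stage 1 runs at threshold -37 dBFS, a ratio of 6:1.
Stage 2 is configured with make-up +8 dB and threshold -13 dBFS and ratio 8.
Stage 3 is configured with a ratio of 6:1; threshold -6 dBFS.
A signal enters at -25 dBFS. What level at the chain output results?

Stage 1: 12 dB above -37 dBFS, reduced 6:1 to 2 dB above → -35 dBFS.
Stage 2: -35 dBFS is at or below the -13 dBFS threshold — no compression; make-up brings it to -27 dBFS.
Stage 3: -27 dBFS is at or below the -6 dBFS threshold — no compression; output -27 dBFS.

-27 dBFS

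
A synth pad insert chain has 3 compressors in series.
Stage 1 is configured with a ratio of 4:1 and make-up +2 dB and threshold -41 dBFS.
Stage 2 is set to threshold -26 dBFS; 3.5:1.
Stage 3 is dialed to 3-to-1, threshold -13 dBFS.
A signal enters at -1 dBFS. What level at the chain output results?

Stage 1: -1 dBFS is 40 dB over -41 dBFS; at 4:1 that becomes 10 dB over, giving -31 dBFS; +2 dB make-up → -29 dBFS.
Stage 2: -29 dBFS is at or below the -26 dBFS threshold — no compression; output -29 dBFS.
Stage 3: -29 dBFS ≤ -13 dBFS, so stage 3 doesn't engage; output -29 dBFS.

-29 dBFS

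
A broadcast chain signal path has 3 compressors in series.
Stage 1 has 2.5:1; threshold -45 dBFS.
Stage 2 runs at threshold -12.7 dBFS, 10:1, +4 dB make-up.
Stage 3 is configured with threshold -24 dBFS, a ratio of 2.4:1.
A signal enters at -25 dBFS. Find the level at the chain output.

Stage 1: -25 dBFS is 20 dB over -45 dBFS; at 2.5:1 that becomes 8 dB over, giving -37 dBFS.
Stage 2: -37 dBFS is at or below the -12.7 dBFS threshold — no compression; make-up brings it to -33 dBFS.
Stage 3: -33 dBFS ≤ -24 dBFS, so stage 3 doesn't engage; output -33 dBFS.

-33 dBFS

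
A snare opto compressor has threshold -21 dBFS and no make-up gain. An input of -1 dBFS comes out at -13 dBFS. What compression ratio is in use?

Input overshoot = -1 − (-21) = 20 dB; output overshoot = -13 − (-21) = 8 dB.
Ratio = 20 / 8 = 2.5.

2.5:1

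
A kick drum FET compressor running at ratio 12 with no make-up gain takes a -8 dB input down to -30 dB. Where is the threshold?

-32 dB

Let T be the threshold. Output overshoot = (input overshoot)/R, so -30 − T = (-8 − T)/12.
12·(-30 − T) = -8 − T → 11·T = -360 − (-8) = -352.
T = -352/11 = -32 dB.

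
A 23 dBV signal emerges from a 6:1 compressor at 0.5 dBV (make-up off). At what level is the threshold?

-4 dBV

Input is 27 dB above T (since output overshoot × R = input overshoot: (0.5 − T)·6 = 23 − T gives T = -4 dBV).
Check: -4 + (23 − (-4))/6 = -4 + 4.5 = 0.5 dBV. ✓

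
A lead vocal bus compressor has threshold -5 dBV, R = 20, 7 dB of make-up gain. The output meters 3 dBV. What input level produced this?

15 dBV

Stripping the +7 dB make-up gives -4 dBV at the gain stage.
That's 1 dB above the -5 dBV threshold.
Input overshoot = R × output overshoot = 20 dB → input = -5 + 20 = 15 dBV.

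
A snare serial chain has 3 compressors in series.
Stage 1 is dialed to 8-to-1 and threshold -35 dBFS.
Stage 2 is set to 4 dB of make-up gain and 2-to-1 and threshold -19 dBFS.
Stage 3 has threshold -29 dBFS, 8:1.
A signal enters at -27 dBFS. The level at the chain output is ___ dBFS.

-30 dBFS

Stage 1: overshoot 8 dB → 8/8 = 1 dB → -34 dBFS.
Stage 2: -34 dBFS ≤ -19 dBFS, so stage 2 doesn't engage; make-up brings it to -30 dBFS.
Stage 3: below threshold (-30 ≤ -29); passes unchanged; output -30 dBFS.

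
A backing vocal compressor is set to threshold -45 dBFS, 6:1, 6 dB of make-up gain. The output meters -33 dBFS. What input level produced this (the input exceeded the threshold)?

-9 dBFS

Stripping the +6 dB make-up gives -39 dBFS at the gain stage.
The compressed level sits -39 − (-45) = 6 dB over threshold.
Input overshoot = R × output overshoot = 36 dB → input = -45 + 36 = -9 dBFS.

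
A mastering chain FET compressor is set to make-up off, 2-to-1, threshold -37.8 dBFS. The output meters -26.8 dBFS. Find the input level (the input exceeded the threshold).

-15.8 dBFS

Post-compression overshoot = -26.8 − (-37.8) = 11 dB.
Input overshoot = R × output overshoot = 22 dB → input = -37.8 + 22 = -15.8 dBFS.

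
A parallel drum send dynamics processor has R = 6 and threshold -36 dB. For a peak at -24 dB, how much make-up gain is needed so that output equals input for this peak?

10 dB

Overshoot 12 dB → 12/6 = 2 dB after compression, so the compressed level is -36 + 2 = -34 dB.
Make-up = target − compressed = -24 − (-34) = 10 dB.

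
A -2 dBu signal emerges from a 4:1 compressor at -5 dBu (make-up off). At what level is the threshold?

Gain reduction = -2 − (-5) = 3 dB; output overshoot = GR / (R − 1) = 3 / 3 = 1 dB.
Threshold = output − output overshoot = -5 − 1 = -6 dBu.

-6 dBu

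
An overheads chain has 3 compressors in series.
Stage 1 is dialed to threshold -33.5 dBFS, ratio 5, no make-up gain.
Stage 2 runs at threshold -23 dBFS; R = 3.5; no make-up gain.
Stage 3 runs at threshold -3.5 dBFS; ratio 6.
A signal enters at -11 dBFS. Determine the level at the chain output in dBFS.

Stage 1: -11 dBFS is 22.5 dB over -33.5 dBFS; at 5:1 that becomes 4.5 dB over, giving -29 dBFS.
Stage 2: below threshold (-29 ≤ -23); passes unchanged; output -29 dBFS.
Stage 3: -29 dBFS ≤ -3.5 dBFS, so stage 3 doesn't engage; output -29 dBFS.

-29 dBFS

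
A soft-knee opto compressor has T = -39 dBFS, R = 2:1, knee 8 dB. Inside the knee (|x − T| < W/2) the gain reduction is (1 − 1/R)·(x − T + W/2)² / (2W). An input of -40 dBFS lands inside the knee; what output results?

-40.28125 dBFS

x − T + W/2 = -40 − (-39) + 4 = 3.
GR = (1 − 1/2) × 3² / 16 = 0.5 × 9 / 16 = 0.28125 dB.
Output = -40 − 0.28125 = -40.28125 dBFS.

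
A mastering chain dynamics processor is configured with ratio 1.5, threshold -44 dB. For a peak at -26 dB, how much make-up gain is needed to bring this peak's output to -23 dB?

Overshoot 18 dB → 18/1.5 = 12 dB after compression, so the compressed level is -44 + 12 = -32 dB.
Make-up = target − compressed = -23 − (-32) = 9 dB.

9 dB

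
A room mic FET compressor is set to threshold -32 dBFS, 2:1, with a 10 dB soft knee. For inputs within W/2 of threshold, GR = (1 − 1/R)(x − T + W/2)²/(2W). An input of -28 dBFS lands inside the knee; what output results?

-30.025 dBFS

x − T + W/2 = -28 − (-32) + 5 = 9.
GR = (1 − 1/2) × 9² / 20 = 0.5 × 81 / 20 = 2.025 dB.
Output = -28 − 2.025 = -30.025 dBFS.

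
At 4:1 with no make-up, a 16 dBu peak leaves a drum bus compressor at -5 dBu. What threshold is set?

-12 dBu

Input is 28 dB above T (since output overshoot × R = input overshoot: (-5 − T)·4 = 16 − T gives T = -12 dBu).
Check: -12 + (16 − (-12))/4 = -12 + 7 = -5 dBu. ✓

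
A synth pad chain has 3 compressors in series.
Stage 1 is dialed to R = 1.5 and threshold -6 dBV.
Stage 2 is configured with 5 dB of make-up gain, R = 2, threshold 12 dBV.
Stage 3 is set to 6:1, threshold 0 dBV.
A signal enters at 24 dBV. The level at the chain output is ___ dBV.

3 dBV

Stage 1: overshoot 30 dB → 30/1.5 = 20 dB → 14 dBV.
Stage 2: overshoot 2 dB → 2/2 = 1 dB → 13 dBV; +5 dB make-up → 18 dBV.
Stage 3: overshoot 18 dB → 18/6 = 3 dB → 3 dBV.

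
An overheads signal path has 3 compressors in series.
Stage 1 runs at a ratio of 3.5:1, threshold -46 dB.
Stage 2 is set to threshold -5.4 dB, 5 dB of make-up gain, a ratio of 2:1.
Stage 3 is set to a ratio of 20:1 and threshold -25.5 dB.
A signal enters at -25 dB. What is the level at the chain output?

Stage 1: overshoot 21 dB → 21/3.5 = 6 dB → -40 dB.
Stage 2: below threshold (-40 ≤ -5.4); passes unchanged; make-up brings it to -35 dB.
Stage 3: -35 dB is at or below the -25.5 dB threshold — no compression; output -35 dB.

-35 dB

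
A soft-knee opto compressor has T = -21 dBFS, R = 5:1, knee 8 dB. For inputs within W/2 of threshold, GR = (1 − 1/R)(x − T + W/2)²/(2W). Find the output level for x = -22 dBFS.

-22.45 dBFS

x − T + W/2 = -22 − (-21) + 4 = 3.
GR = (1 − 1/5) × 3² / 16 = 0.8 × 9 / 16 = 0.45 dB.
Output = -22 − 0.45 = -22.45 dBFS.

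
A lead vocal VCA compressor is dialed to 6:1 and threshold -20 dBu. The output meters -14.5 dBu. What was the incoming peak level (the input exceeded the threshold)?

13 dBu

That's 5.5 dB above the -20 dBu threshold.
Before 6:1 compression the overshoot was 5.5 × 6 = 33 dB, so input = -20 + 33 = 13 dBu.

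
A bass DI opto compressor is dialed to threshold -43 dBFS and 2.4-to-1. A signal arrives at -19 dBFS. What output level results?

-19 dBFS sits 24 dB over threshold.
The 24 dB excess becomes 10 dB after 2.4:1 reduction.
Output = -43 + 10 = -33 dBFS.

-33 dBFS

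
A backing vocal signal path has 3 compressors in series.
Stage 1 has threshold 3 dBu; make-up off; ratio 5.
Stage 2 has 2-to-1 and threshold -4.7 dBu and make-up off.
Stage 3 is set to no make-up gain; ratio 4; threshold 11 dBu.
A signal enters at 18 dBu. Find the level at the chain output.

0.65 dBu

Stage 1: 18 dBu is 15 dB over 3 dBu; at 5:1 that becomes 3 dB over, giving 6 dBu.
Stage 2: overshoot 10.7 dB → 10.7/2 = 5.35 dB → 0.65 dBu.
Stage 3: below threshold (0.65 ≤ 11); passes unchanged; output 0.65 dBu.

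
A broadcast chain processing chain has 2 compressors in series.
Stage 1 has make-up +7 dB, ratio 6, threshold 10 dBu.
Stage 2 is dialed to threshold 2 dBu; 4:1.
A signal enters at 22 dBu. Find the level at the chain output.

6.25 dBu

Stage 1: overshoot 12 dB → 12/6 = 2 dB → 12 dBu; +7 dB make-up → 19 dBu.
Stage 2: 19 dBu is 17 dB over 2 dBu; at 4:1 that becomes 4.25 dB over, giving 6.25 dBu.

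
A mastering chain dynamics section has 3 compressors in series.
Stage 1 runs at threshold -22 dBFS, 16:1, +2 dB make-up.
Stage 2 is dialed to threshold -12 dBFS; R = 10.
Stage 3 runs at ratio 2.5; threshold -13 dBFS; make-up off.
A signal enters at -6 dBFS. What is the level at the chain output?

-19 dBFS

Stage 1: overshoot 16 dB → 16/16 = 1 dB → -21 dBFS; +2 dB make-up → -19 dBFS.
Stage 2: -19 dBFS ≤ -12 dBFS, so stage 2 doesn't engage; output -19 dBFS.
Stage 3: below threshold (-19 ≤ -13); passes unchanged; output -19 dBFS.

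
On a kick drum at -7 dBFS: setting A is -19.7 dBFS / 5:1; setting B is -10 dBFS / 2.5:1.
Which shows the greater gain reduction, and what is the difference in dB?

A, by 8.36 dB

A: 12.7 dB over, compressed to 2.54 dB over, so 10.16 dB of GR.
B: 3 dB over, compressed to 1.2 dB over, so 1.8 dB of GR.
Difference: 8.36 dB in favour of A.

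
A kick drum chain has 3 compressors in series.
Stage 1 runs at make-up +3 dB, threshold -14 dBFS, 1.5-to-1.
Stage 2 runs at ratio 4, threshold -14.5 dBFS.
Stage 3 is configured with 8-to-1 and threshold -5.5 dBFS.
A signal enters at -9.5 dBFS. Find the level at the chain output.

-12.875 dBFS

Stage 1: overshoot 4.5 dB → 4.5/1.5 = 3 dB → -11 dBFS; +3 dB make-up → -8 dBFS.
Stage 2: overshoot 6.5 dB → 6.5/4 = 1.625 dB → -12.875 dBFS.
Stage 3: -12.875 dBFS ≤ -5.5 dBFS, so stage 3 doesn't engage; output -12.875 dBFS.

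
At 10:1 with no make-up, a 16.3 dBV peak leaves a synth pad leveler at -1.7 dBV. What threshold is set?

-3.7 dBV

Let T be the threshold. Output overshoot = (input overshoot)/R, so -1.7 − T = (16.3 − T)/10.
10·(-1.7 − T) = 16.3 − T → 9·T = -17 − 16.3 = -33.3.
T = -33.3/9 = -3.7 dBV.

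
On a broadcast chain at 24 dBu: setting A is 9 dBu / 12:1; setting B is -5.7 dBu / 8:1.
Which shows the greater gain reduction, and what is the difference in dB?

A: overshoot 15 dB → output overshoot 1.25 dB → GR 13.75 dB.
B: overshoot 29.7 dB → output overshoot 3.7125 dB → GR 25.9875 dB.
Difference: 12.2375 dB in favour of B.

B, by 12.2375 dB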